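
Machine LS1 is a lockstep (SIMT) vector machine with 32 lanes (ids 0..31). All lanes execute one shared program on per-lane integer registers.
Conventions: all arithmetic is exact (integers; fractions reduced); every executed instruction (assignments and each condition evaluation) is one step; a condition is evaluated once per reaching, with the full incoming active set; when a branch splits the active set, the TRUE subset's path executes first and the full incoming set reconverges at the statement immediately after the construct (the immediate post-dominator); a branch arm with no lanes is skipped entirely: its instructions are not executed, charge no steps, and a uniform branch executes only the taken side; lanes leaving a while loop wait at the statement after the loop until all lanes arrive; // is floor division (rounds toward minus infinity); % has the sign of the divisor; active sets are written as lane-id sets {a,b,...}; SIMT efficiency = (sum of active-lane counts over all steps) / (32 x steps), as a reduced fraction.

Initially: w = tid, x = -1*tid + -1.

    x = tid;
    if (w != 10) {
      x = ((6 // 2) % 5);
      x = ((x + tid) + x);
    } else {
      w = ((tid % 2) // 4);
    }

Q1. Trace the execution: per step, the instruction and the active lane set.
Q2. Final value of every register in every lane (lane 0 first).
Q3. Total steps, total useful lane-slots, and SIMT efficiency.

step 0: x <- tid                     {0,1,2,3,4,5,6,7,8,9,10,11,12,13,14,15,16,17,18,19,20,21,22,23,24,25,26,27,28,29,30,31}
step 1: eval (w != 10)               {0,1,2,3,4,5,6,7,8,9,10,11,12,13,14,15,16,17,18,19,20,21,22,23,24,25,26,27,28,29,30,31}
step 2: x <- ((6 // 2) % 5)          {0,1,2,3,4,5,6,7,8,9,11,12,13,14,15,16,17,18,19,20,21,22,23,24,25,26,27,28,29,30,31}
step 3: x <- ((x + tid) + x)         {0,1,2,3,4,5,6,7,8,9,11,12,13,14,15,16,17,18,19,20,21,22,23,24,25,26,27,28,29,30,31}
step 4: w <- ((tid % 2) // 4)        {10}

Answer: 5 steps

w: 0,1,2,3,4,5,6,7,8,9,0,11,12,13,14,15,16,17,18,19,20,21,22,23,24,25,26,27,28,29,30,31
x: 6,7,8,9,10,11,12,13,14,15,10,17,18,19,20,21,22,23,24,25,26,27,28,29,30,31,32,33,34,35,36,37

steps = 5; useful = 127; efficiency = 127/160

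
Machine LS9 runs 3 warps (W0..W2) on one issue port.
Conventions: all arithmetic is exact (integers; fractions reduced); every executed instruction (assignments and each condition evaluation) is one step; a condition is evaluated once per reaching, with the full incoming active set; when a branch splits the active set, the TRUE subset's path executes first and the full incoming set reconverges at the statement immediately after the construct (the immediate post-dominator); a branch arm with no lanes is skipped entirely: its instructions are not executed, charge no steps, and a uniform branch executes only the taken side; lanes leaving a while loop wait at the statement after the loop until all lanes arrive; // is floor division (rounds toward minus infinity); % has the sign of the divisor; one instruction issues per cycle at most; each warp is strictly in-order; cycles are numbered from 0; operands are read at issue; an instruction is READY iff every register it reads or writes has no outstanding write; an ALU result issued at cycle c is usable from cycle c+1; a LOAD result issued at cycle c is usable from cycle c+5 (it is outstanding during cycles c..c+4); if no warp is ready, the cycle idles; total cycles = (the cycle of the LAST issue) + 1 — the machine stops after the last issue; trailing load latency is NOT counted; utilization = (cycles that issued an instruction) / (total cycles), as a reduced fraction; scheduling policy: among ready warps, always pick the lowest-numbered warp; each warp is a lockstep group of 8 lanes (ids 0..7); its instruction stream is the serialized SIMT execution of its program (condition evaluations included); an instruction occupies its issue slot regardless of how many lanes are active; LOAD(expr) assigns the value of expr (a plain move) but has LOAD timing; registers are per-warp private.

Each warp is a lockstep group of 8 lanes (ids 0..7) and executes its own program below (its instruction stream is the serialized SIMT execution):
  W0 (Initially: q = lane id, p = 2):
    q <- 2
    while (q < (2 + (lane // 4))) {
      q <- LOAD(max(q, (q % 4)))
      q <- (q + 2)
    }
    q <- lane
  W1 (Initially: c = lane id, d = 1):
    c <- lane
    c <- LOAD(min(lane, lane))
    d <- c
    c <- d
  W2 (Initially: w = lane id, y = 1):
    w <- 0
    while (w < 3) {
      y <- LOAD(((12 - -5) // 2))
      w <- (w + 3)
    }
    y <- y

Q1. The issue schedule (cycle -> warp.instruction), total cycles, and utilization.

cycle 0: W0.I0
cycle 1: W0.I1
cycle 2: W0.I2
cycle 3: W1.I0
cycle 4: W1.I1
cycle 5: W2.I0
cycle 6: W2.I1
cycle 7: W0.I3
cycle 8: W0.I4
cycle 9: W0.I5
cycle 10: W1.I2
cycle 11: W1.I3
cycle 12: W2.I2
cycle 13: W2.I3
cycle 14: W2.I4
cycle 15: idle
cycle 16: idle
cycle 17: W2.I5

Answer: 18 cycles, utilization 8/9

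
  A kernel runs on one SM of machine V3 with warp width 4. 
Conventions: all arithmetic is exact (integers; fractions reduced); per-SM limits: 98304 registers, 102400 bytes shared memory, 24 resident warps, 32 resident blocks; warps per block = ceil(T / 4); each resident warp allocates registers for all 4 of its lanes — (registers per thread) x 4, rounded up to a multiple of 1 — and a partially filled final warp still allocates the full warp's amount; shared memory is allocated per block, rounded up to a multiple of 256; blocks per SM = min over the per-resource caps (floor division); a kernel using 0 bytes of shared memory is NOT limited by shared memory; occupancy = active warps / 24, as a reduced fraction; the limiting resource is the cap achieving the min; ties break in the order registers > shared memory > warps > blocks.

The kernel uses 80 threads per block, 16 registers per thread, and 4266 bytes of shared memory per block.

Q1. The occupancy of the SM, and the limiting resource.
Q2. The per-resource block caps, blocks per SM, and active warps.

Answer: occupancy 5/6, limited by warps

registers: 76 blocks
shared memory: 23 blocks
warps: 1 block
blocks: 32 blocks

Answer: 1 block, 20 active warps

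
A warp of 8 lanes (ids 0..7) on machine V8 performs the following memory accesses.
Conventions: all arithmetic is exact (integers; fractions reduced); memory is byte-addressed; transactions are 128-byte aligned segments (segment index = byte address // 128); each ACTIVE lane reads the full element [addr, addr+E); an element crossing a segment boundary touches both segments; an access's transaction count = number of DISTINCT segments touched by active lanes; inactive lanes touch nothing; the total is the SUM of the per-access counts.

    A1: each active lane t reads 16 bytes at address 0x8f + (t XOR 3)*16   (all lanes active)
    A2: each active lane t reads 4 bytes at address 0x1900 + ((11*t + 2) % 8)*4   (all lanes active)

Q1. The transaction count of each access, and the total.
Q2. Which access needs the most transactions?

A1: 2 transactions
A2: 1 transaction

Answer: 2,1; total 3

Answer: A1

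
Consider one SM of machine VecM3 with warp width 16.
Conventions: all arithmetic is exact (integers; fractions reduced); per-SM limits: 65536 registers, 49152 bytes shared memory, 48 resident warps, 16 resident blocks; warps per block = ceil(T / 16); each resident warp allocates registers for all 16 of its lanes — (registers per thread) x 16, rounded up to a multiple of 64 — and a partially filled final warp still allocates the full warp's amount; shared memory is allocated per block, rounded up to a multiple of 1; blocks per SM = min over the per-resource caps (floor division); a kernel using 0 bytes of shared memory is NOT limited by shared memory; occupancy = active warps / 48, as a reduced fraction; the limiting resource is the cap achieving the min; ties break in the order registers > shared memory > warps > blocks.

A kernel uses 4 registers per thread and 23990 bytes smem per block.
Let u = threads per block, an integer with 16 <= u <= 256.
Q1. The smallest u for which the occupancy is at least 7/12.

Answer: u = 209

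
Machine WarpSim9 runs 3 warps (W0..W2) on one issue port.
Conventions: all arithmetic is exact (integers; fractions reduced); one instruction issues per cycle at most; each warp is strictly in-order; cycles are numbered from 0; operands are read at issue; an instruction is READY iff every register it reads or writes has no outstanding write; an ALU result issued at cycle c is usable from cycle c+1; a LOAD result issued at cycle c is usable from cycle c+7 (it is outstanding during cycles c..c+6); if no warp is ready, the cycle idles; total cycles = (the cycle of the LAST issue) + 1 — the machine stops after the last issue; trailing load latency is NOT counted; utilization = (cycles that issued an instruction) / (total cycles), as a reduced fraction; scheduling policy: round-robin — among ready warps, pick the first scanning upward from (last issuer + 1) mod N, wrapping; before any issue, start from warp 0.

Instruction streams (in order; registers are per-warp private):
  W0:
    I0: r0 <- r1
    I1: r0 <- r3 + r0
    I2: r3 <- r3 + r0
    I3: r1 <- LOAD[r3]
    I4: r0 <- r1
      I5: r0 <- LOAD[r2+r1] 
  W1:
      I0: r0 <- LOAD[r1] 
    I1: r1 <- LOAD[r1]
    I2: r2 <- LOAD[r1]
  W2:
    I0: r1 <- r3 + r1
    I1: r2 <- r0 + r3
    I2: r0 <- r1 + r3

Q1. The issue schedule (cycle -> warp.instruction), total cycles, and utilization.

cycle 0: W0.I0
cycle 1: W1.I0
cycle 2: W2.I0
cycle 3: W0.I1
cycle 4: W1.I1
cycle 5: W2.I1
cycle 6: W0.I2
cycle 7: W2.I2
cycle 8: W0.I3
cycle 9: idle
cycle 10: idle
cycle 11: W1.I2
cycle 12: idle
cycle 13: idle
cycle 14: idle
cycle 15: W0.I4
cycle 16: W0.I5

Answer: 17 cycles, utilization 12/17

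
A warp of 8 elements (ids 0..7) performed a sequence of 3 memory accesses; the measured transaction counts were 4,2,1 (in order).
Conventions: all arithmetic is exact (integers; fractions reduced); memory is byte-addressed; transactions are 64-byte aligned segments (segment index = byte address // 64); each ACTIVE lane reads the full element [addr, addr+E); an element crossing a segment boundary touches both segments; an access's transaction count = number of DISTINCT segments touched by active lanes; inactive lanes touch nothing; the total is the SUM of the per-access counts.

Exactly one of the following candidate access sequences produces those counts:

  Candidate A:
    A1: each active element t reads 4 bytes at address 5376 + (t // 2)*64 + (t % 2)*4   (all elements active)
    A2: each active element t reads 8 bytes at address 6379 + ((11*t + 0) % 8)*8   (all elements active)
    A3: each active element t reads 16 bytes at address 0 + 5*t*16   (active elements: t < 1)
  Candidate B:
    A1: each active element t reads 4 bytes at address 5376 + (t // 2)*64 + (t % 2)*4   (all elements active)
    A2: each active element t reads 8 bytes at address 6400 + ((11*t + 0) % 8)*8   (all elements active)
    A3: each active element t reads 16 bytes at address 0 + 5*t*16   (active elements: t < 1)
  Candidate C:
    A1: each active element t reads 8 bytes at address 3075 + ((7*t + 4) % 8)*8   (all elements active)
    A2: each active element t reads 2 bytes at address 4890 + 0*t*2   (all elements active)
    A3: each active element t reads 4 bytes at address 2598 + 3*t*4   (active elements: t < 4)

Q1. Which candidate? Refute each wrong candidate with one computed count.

B: A2 gives 1 transaction, not 2
C: A1 gives 2 transactions, not 4
A: all counts match (4,2,1)

Answer: A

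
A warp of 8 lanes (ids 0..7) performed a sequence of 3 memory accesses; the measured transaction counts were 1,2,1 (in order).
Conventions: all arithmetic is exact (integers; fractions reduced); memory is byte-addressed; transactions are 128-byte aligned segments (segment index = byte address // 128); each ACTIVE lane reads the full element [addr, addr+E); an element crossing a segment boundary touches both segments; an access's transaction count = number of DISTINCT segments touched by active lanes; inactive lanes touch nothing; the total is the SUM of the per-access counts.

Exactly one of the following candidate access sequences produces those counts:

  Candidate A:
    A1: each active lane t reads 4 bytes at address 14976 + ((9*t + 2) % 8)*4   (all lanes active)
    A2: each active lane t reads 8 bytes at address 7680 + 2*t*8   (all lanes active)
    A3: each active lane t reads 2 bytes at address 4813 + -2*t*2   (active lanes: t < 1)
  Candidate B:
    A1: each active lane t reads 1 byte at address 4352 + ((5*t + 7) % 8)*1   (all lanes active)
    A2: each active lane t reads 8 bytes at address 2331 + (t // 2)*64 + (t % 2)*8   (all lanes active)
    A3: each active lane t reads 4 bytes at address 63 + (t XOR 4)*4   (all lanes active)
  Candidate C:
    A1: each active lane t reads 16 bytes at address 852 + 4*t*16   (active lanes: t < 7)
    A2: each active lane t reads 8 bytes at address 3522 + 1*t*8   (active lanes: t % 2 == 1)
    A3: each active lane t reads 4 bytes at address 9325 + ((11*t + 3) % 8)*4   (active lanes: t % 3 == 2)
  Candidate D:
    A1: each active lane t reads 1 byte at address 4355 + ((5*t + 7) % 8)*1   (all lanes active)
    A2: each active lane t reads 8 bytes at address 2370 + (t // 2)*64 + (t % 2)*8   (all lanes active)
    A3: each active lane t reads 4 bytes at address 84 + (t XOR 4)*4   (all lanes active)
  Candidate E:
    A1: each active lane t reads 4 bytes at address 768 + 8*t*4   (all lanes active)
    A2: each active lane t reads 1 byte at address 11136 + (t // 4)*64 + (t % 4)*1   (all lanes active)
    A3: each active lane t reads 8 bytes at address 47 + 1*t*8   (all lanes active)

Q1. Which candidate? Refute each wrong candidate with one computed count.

A: A2 gives 1 transaction, not 2
C: A1 gives 4 transactions, not 1
D: A2 gives 3 transactions, not 2
E: A1 gives 2 transactions, not 1
B: all counts match (1,2,1)

Answer: B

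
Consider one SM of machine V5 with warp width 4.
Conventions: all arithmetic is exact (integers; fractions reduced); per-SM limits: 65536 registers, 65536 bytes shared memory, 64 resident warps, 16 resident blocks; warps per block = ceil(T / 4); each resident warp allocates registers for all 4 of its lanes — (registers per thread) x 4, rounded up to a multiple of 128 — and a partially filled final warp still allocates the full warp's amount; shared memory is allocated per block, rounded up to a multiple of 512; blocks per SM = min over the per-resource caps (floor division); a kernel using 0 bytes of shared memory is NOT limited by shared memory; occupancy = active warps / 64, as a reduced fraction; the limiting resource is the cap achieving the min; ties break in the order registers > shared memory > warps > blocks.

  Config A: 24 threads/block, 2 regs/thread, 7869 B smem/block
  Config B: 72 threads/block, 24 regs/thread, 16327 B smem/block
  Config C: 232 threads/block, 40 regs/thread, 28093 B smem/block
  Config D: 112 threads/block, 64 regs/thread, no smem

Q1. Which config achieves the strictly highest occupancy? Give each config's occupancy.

occupancies: A 3/4, B 27/32, C 29/32, D 7/8

Answer: C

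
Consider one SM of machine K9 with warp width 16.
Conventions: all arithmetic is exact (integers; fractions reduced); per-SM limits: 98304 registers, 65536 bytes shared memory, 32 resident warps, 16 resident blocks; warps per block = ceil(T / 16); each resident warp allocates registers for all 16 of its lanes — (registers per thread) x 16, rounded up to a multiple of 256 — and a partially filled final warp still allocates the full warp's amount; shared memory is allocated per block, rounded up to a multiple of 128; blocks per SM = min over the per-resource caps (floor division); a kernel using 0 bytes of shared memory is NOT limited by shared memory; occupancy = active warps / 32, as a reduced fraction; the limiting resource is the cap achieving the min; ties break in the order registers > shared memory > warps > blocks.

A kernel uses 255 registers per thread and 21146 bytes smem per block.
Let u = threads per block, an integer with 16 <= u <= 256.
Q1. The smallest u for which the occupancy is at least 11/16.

Answer: u = 113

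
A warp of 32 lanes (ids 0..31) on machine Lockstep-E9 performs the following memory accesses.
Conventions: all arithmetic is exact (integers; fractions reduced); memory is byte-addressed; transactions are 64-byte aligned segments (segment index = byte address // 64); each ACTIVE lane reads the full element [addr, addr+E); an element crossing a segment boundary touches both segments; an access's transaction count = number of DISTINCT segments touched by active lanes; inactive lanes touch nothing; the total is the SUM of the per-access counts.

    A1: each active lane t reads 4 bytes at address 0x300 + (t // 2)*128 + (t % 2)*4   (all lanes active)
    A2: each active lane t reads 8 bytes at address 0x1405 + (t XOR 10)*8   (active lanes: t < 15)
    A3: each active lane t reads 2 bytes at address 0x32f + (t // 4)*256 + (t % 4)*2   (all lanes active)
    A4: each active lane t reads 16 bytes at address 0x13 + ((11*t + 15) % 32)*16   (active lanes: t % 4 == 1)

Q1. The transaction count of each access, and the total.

A1: 16 transactions
A2: 3 transactions
A3: 8 transactions
A4: 9 transactions

Answer: 16,3,8,9; total 36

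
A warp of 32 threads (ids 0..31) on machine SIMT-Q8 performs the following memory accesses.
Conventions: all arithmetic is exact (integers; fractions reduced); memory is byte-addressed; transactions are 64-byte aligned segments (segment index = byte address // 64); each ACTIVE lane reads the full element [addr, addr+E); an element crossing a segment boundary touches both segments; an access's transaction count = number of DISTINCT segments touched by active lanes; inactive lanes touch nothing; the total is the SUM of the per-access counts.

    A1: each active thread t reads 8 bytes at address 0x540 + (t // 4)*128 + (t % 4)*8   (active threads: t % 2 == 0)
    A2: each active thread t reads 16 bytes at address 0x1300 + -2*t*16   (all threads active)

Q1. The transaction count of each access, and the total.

A1: 8 transactions
A2: 17 transactions

Answer: 8,17; total 25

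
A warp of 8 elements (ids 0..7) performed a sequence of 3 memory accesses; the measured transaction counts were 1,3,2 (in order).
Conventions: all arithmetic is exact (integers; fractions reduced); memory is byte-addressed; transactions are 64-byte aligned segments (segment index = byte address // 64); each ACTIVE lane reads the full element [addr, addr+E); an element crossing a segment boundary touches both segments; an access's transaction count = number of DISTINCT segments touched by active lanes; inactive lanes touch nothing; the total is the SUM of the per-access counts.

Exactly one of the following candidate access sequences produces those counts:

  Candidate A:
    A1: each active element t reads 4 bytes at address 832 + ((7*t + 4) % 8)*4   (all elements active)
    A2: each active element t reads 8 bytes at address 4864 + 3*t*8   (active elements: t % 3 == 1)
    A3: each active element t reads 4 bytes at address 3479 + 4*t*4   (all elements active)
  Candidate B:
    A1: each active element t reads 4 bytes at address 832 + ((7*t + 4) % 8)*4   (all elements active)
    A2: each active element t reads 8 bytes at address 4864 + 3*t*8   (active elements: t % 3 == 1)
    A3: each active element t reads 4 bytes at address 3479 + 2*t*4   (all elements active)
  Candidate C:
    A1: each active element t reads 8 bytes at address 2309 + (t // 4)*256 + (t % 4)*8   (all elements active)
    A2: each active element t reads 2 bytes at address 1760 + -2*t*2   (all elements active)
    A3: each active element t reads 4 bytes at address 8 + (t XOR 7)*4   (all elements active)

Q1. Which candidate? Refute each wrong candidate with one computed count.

A: A3 gives 3 transactions, not 2
C: A1 gives 2 transactions, not 1
B: all counts match (1,3,2)

Answer: B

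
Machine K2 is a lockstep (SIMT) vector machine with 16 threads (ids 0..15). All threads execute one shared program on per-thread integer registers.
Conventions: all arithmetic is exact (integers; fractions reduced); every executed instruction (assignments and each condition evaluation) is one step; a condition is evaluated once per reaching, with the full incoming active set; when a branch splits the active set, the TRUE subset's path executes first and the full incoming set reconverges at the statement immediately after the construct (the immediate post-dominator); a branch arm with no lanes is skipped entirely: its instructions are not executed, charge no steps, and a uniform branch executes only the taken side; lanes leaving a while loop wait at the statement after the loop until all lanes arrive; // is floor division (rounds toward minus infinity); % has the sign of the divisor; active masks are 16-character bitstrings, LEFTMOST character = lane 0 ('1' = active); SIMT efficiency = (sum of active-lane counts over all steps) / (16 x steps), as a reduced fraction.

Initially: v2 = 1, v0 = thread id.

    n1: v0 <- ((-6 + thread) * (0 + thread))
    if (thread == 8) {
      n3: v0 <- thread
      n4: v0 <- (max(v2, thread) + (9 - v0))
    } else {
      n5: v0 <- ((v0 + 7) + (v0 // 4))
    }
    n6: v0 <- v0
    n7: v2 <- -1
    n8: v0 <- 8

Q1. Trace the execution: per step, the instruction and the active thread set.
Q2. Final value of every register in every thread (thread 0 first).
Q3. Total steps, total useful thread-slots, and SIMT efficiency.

step 0: v0 <- ((-6 + thread) * (0 + thread)) 1111111111111111
step 1: eval (thread == 8)           1111111111111111
step 2: v0 <- thread                 0000000010000000
step 3: v0 <- (max(v2, thread) + (9 - v0)) 0000000010000000
step 4: v0 <- ((v0 + 7) + (v0 // 4)) 1111111101111111
step 5: v0 <- v0                     1111111111111111
step 6: v2 <- -1                     1111111111111111
step 7: v0 <- 8                      1111111111111111

Answer: 8 steps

v2: -1,-1,-1,-1,-1,-1,-1,-1,-1,-1,-1,-1,-1,-1,-1,-1
v0: 8,8,8,8,8,8,8,8,8,8,8,8,8,8,8,8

steps = 8; useful = 97; efficiency = 97/128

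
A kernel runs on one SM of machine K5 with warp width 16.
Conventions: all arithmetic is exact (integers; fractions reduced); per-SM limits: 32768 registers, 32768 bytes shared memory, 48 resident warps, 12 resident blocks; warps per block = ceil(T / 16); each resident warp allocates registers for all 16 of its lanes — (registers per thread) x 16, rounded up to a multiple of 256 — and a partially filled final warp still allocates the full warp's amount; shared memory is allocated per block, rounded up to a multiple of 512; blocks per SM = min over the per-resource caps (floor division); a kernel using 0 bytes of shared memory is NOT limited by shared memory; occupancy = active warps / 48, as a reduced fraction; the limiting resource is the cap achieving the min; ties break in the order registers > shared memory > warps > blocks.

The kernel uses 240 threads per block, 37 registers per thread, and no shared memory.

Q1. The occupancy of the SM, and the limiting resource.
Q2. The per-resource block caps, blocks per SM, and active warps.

Answer: occupancy 5/8, limited by registers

registers: 2 blocks
shared memory: no limit (kernel uses none)
warps: 3 blocks
blocks: 12 blocks

Answer: 2 blocks, 30 active warps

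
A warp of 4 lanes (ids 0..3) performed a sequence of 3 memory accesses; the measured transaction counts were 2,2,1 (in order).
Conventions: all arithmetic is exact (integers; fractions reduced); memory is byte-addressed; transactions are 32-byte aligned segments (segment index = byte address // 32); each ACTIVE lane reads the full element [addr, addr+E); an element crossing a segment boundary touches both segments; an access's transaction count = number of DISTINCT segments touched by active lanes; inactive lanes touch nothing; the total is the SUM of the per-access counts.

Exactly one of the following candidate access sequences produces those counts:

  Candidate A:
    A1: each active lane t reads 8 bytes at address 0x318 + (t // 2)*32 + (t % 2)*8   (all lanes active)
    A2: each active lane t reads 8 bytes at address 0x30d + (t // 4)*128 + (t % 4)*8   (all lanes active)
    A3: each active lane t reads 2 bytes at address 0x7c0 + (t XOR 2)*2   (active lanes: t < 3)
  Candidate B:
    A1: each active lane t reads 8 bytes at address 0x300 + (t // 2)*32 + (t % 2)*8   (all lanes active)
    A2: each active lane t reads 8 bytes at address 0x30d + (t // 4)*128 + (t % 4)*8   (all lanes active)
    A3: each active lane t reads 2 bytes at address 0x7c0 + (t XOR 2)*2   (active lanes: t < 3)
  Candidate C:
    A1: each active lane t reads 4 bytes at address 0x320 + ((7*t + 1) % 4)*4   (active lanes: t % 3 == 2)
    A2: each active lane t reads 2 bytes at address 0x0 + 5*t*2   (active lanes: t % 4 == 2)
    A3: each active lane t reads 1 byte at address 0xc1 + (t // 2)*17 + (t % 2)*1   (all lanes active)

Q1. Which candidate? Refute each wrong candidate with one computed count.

A: A1 gives 3 transactions, not 2
C: A1 gives 1 transaction, not 2
B: all counts match (2,2,1)

Answer: B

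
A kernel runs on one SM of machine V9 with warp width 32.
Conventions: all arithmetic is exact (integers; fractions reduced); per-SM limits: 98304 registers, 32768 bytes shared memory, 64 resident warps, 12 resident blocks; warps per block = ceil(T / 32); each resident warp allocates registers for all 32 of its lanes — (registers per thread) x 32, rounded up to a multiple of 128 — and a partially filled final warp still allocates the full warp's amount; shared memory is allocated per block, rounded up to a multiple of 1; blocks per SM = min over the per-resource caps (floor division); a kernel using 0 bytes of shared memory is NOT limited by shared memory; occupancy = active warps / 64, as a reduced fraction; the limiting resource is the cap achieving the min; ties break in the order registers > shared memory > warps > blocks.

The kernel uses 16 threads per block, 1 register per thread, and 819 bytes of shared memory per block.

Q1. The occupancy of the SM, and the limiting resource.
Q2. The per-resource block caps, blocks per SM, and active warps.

Answer: occupancy 3/16, limited by blocks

registers: 768 blocks
shared memory: 40 blocks
warps: 64 blocks
blocks: 12 blocks

Answer: 12 blocks, 12 active warps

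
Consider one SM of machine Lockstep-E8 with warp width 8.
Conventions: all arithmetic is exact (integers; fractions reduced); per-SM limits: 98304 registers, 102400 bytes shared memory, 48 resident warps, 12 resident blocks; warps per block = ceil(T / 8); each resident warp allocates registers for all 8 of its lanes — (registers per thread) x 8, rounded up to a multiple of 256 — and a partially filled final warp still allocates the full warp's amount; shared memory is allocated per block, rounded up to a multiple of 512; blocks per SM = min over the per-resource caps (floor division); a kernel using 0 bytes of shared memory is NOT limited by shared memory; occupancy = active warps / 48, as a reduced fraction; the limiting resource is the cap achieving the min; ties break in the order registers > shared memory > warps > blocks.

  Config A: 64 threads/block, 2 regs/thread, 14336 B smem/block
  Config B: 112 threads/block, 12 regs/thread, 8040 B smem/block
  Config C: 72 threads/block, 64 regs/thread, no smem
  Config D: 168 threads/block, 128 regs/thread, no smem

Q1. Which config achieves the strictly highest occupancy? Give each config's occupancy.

occupancies: A 1, B 7/8, C 15/16, D 7/8

Answer: A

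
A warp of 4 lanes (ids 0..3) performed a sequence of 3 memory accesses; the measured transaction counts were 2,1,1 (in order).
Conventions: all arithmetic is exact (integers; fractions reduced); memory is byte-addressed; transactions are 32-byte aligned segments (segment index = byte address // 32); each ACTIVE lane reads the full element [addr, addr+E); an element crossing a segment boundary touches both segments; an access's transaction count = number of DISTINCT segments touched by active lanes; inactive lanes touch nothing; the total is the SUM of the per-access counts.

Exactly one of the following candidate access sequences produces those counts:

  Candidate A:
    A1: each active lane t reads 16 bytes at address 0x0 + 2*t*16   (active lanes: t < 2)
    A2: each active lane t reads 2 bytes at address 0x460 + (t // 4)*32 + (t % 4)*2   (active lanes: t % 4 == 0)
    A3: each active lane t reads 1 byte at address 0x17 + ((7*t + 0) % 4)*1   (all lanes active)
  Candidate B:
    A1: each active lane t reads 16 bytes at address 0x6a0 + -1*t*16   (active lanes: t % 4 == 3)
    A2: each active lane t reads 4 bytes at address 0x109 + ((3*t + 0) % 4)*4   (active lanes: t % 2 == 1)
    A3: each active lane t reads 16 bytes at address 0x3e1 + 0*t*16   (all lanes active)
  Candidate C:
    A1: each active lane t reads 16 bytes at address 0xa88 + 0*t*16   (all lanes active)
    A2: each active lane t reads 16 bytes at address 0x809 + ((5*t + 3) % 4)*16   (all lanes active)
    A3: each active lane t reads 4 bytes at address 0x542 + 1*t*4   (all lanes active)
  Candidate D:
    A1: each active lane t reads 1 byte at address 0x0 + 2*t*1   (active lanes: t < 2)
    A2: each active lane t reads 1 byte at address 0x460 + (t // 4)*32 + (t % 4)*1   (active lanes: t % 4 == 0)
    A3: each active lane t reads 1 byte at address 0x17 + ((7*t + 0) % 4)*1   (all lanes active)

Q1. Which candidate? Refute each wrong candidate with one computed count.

B: A1 gives 1 transaction, not 2
C: A1 gives 1 transaction, not 2
D: A1 gives 1 transaction, not 2
A: all counts match (2,1,1)

Answer: A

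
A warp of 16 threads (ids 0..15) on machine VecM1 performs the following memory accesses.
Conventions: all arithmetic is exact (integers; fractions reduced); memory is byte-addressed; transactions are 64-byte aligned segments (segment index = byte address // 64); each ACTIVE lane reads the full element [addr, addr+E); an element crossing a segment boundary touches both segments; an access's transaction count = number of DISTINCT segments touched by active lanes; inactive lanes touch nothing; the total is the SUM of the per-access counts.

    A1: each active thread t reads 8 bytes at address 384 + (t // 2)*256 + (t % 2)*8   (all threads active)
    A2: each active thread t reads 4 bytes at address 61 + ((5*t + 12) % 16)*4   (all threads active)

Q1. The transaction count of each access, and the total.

A1: 8 transactions
A2: 2 transactions

Answer: 8,2; total 10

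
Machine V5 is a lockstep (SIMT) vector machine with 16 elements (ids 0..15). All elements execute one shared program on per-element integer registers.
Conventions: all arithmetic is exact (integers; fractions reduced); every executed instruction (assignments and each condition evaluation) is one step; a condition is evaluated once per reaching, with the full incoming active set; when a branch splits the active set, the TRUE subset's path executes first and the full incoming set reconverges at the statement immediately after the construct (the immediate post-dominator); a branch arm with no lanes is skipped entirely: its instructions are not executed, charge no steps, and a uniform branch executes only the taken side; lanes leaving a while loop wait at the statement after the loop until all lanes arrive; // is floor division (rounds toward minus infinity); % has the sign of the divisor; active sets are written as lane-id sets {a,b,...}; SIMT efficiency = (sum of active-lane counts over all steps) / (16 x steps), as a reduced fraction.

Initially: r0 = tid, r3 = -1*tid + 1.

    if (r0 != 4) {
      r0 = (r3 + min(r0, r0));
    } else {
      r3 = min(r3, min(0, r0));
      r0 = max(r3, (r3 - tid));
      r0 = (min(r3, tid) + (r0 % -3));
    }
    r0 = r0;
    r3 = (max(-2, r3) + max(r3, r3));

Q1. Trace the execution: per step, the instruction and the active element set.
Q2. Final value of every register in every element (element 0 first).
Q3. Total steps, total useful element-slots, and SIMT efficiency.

step 0: eval (r0 != 4)               {0,1,2,3,4,5,6,7,8,9,10,11,12,13,14,15}
step 1: r0 <- (r3 + min(r0, r0))     {0,1,2,3,5,6,7,8,9,10,11,12,13,14,15}
step 2: r3 <- min(r3, min(0, r0))    {4}
step 3: r0 <- max(r3, (r3 - tid))    {4}
step 4: r0 <- (min(r3, tid) + (r0 % -3)) {4}
step 5: r0 <- r0                     {0,1,2,3,4,5,6,7,8,9,10,11,12,13,14,15}
step 6: r3 <- (max(-2, r3) + max(r3, r3)) {0,1,2,3,4,5,6,7,8,9,10,11,12,13,14,15}

Answer: 7 steps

r0: 1,1,1,1,-3,1,1,1,1,1,1,1,1,1,1,1
r3: 2,0,-2,-4,-5,-6,-7,-8,-9,-10,-11,-12,-13,-14,-15,-16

steps = 7; useful = 66; efficiency = 66/112 = 33/56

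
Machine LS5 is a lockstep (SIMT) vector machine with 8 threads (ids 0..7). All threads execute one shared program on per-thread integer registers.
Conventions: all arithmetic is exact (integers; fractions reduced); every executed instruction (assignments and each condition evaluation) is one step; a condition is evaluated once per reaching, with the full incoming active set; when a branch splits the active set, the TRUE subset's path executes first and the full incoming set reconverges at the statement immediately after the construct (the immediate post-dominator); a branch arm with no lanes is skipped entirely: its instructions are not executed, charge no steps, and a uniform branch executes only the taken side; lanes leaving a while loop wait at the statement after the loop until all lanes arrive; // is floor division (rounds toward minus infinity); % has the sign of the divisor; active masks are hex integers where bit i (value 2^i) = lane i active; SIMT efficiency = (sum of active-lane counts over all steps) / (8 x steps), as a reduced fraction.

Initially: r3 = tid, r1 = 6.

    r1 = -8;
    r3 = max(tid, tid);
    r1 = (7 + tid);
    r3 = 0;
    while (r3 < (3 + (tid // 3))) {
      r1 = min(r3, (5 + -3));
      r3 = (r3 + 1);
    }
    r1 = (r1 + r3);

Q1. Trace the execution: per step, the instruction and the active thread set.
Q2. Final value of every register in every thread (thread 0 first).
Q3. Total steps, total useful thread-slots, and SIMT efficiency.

step 0: r1 <- -8                     0xff
step 1: r3 <- max(tid, tid)          0xff
step 2: r1 <- (7 + tid)              0xff
step 3: r3 <- 0                      0xff
step 4: eval (r3 < (3 + (tid // 3))) 0xff
step 5: r1 <- min(r3, (5 + -3))      0xff
step 6: r3 <- (r3 + 1)               0xff
step 7: eval (r3 < (3 + (tid // 3))) 0xff
step 8: r1 <- min(r3, (5 + -3))      0xff
step 9: r3 <- (r3 + 1)               0xff
step 10: eval (r3 < (3 + (tid // 3))) 0xff
step 11: r1 <- min(r3, (5 + -3))      0xff
step 12: r3 <- (r3 + 1)               0xff
step 13: eval (r3 < (3 + (tid // 3))) 0xff
step 14: r1 <- min(r3, (5 + -3))      0xf8
step 15: r3 <- (r3 + 1)               0xf8
step 16: eval (r3 < (3 + (tid // 3))) 0xf8
step 17: r1 <- min(r3, (5 + -3))      0xc0
step 18: r3 <- (r3 + 1)               0xc0
step 19: eval (r3 < (3 + (tid // 3))) 0xc0
step 20: r1 <- (r1 + r3)              0xff

Answer: 21 steps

r3: 3,3,3,4,4,4,5,5
r1: 5,5,5,6,6,6,7,7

steps = 21; useful = 141; efficiency = 141/168 = 47/56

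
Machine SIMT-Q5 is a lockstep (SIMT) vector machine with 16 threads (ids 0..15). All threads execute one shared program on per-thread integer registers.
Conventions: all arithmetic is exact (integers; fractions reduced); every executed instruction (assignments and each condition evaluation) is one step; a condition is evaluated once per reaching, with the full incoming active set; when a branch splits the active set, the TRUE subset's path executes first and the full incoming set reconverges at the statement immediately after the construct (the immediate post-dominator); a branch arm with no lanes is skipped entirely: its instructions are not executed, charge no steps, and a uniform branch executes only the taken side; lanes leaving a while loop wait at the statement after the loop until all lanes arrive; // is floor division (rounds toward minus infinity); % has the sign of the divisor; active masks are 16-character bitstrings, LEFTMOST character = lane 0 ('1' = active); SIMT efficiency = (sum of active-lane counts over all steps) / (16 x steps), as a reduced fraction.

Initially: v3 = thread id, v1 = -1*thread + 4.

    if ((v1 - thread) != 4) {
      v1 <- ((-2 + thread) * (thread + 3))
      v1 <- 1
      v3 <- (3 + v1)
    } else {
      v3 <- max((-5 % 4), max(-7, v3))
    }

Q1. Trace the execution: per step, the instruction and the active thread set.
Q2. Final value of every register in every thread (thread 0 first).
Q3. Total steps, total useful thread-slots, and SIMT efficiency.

step 0: eval ((v1 - thread) != 4)    1111111111111111
step 1: v1 <- ((-2 + thread) * (thread + 3)) 0111111111111111
step 2: v1 <- 1                      0111111111111111
step 3: v3 <- (3 + v1)               0111111111111111
step 4: v3 <- max((-5 % 4), max(-7, v3)) 1000000000000000

Answer: 5 steps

v3: 3,4,4,4,4,4,4,4,4,4,4,4,4,4,4,4
v1: 4,1,1,1,1,1,1,1,1,1,1,1,1,1,1,1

steps = 5; useful = 62; efficiency = 62/80 = 31/40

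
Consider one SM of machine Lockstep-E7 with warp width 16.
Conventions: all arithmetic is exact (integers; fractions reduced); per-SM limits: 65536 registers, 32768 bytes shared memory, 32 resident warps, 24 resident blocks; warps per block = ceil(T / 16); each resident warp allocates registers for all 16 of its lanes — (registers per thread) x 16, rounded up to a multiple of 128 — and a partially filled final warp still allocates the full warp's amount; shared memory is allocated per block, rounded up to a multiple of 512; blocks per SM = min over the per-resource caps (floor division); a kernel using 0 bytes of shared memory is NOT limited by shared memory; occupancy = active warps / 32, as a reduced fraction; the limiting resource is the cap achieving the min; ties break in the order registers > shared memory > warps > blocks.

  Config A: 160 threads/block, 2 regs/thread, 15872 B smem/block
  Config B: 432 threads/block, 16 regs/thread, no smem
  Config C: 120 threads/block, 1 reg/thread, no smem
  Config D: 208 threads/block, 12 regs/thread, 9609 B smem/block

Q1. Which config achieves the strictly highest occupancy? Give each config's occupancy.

occupancies: A 5/8, B 27/32, C 1, D 13/16

Answer: C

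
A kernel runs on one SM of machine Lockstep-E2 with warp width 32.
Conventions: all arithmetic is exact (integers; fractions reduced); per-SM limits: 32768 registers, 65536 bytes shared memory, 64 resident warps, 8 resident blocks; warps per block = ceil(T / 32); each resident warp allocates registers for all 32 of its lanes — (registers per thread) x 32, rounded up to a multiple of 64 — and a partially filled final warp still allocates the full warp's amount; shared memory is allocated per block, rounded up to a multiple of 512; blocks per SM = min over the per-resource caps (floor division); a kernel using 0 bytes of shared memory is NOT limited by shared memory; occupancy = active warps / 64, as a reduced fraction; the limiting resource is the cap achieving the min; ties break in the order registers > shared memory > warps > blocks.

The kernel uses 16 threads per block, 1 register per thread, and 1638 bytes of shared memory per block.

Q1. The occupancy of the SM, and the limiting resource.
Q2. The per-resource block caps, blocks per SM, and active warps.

Answer: occupancy 1/8, limited by blocks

registers: 512 blocks
shared memory: 32 blocks
warps: 64 blocks
blocks: 8 blocks

Answer: 8 blocks, 8 active warps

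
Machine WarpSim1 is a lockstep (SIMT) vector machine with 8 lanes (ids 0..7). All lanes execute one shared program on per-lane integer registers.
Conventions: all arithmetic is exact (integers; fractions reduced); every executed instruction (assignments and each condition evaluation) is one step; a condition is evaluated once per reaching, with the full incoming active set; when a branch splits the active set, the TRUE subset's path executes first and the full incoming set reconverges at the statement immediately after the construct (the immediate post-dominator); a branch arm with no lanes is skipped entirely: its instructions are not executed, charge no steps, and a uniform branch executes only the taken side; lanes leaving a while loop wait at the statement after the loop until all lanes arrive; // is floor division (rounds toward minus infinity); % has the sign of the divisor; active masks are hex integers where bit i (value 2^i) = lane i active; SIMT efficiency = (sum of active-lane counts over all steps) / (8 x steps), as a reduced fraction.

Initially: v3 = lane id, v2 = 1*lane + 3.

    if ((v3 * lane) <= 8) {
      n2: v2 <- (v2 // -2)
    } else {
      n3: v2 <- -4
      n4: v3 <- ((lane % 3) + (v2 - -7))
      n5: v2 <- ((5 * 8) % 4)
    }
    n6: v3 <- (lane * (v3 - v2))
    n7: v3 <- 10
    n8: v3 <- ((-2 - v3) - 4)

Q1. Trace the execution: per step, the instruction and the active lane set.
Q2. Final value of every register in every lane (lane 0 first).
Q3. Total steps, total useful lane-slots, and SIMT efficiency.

step 0: eval ((v3 * lane) <= 8)      0xff
step 1: v2 <- (v2 // -2)             0x07
step 2: v2 <- -4                     0xf8
step 3: v3 <- ((lane % 3) + (v2 - -7)) 0xf8
step 4: v2 <- ((5 * 8) % 4)          0xf8
step 5: v3 <- (lane * (v3 - v2))     0xff
step 6: v3 <- 10                     0xff
step 7: v3 <- ((-2 - v3) - 4)        0xff

Answer: 8 steps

v3: -16,-16,-16,-16,-16,-16,-16,-16
v2: -2,-2,-3,0,0,0,0,0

steps = 8; useful = 50; efficiency = 50/64 = 25/32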